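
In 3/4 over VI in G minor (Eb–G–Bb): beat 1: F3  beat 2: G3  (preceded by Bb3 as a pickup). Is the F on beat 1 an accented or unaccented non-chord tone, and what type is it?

Accented appoggiatura.

The harmony at that moment is Eb major triad (Eb, G, Bb); F3 is not a chord tone.
It is approached by leap down from Bb3 and left by step up to G3.
Leap in, step out — an appoggiatura.
It falls on the downbeat, so it is accented.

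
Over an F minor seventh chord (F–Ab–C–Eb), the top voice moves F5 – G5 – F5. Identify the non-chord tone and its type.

The harmony at that moment is F minor seventh chord (F, Ab, C, Eb); G5 is not a chord tone.
It is approached by step up from F5 and left by step down to F5.
Step away and step back to the same note — a neighbor tone (upper neighbor).

G5 is a neighbor tone.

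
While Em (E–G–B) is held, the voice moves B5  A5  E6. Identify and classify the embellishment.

A5 is an escape tone.

The harmony at that moment is E minor triad (E, G, B); A5 is not a chord tone.
It is approached by step down from B5 and left by leap up to E6.
Step in, leap out — an escape tone.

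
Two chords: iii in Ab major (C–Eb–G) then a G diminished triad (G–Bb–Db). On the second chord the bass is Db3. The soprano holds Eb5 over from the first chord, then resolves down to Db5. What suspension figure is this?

At the second chord the bass is Db3. The suspended Eb5 lies a ninth above the bass; after resolving down by step to Db5, the interval above the bass becomes an octave.
Suspension figures are named by those two intervals: 9–8.

9–8 suspension.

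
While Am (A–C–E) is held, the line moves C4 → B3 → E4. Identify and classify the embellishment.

The harmony at that moment is A minor triad (A, C, E); B3 is not a chord tone.
It is approached by step down from C4 and left by leap up to E4.
Step in, leap out — an escape tone.

B3 is an escape tone.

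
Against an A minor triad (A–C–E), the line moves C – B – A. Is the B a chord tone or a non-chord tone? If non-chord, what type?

The harmony at that moment is A minor triad (A, C, E); B is not a chord tone.
It is approached by step down from C and left by step down to A.
Step in, step out in the same direction — a passing tone.

Non-chord tone — a passing tone.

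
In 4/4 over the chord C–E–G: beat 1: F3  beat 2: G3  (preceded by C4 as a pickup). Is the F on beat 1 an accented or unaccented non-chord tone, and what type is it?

The harmony at that moment is C major triad (C, E, G); F3 is not a chord tone.
It is approached by leap down from C4 and left by step up to G3.
Leap in, step out — an appoggiatura.
It falls on the downbeat, so it is accented.

Accented appoggiatura.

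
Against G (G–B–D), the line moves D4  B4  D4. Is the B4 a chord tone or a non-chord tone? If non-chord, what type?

Chord tone (the third of G major triad).

G major triad contains G, B, D; B is the third, so it is a chord tone.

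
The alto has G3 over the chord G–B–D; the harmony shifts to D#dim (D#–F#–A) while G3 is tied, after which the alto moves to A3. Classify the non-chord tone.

The harmony at that moment is D# diminished triad (D#, F#, A); G3 is not a chord tone.
It is held over (the same pitch as the preceding G3) and left by step up to A3.
Held over from the previous chord and resolving up by step — a retardation.

G3 is a retardation.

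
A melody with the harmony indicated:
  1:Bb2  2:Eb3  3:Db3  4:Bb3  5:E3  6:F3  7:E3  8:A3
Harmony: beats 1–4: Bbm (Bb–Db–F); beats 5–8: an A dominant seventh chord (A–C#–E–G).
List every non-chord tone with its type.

Eb3 (beat 2) — appoggiatura; F3 (beat 6) — neighbor tone.

The harmony at that moment is Bb minor triad (Bb, Db, F); Eb3 is not a chord tone.
It is approached by leap up from Bb2 and left by step down to Db3.
Leap in, step out — an appoggiatura.
The harmony at that moment is A dominant seventh chord (A, C#, E, G); F3 is not a chord tone.
It is approached by step up from E3 and left by step down to E3.
Step away and step back to the same note — a neighbor tone (upper neighbor).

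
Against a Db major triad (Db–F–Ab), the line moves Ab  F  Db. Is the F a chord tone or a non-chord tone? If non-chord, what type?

Chord tone (the third of Db major triad).

Db major triad contains Db, F, Ab; F is the third, so it is a chord tone.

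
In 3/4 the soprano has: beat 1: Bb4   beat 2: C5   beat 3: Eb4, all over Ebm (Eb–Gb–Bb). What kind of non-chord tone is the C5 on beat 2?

The harmony at that moment is Eb minor triad (Eb, Gb, Bb); C5 is not a chord tone.
It is approached by step up from Bb4 and left by leap down to Eb4.
Step in, leap out, on a weak beat — an escape tone.

Escape tone.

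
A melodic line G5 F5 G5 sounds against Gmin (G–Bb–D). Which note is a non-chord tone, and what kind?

The harmony at that moment is G minor triad (G, Bb, D); F5 is not a chord tone.
It is approached by step down from G5 and left by step up to G5.
Step away and step back to the same note — a neighbor tone (lower neighbor).

F5 is a neighbor tone.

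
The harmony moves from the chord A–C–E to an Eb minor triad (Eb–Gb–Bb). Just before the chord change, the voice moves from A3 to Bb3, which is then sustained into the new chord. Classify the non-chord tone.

Bb3 is an anticipation.

The harmony at that moment is A minor triad (A, C, E); Bb3 is not a chord tone.
It is approached by step up from A3 and then sustained as the same pitch into the next harmony.
Arriving early and becoming a chord tone when the harmony changes — an anticipation.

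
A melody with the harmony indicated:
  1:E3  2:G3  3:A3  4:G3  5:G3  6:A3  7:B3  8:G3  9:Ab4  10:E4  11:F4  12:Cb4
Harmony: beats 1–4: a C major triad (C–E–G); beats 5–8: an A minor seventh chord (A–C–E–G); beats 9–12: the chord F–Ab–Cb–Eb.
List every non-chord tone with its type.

A3 (beat 3) — neighbor tone; B3 (beat 7) — escape tone; E4 (beat 10) — appoggiatura.

The harmony at that moment is C major triad (C, E, G); A3 is not a chord tone.
It is approached by step up from G3 and left by step down to G3.
Step away and step back to the same note — a neighbor tone (upper neighbor).
The harmony at that moment is A minor seventh chord (A, C, E, G); B3 is not a chord tone.
It is approached by step up from A3 and left by leap down to G3.
Step in, leap out — an escape tone.
The harmony at that moment is F half-diminished seventh chord (F, Ab, Cb, Eb); E4 is not a chord tone.
It is approached by leap down from Ab4 and left by step up to F4.
Leap in, step out — an appoggiatura.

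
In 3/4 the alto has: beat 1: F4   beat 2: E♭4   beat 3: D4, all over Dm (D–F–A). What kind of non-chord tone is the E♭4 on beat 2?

The harmony at that moment is D minor triad (D, F, A); E♭4 is not a chord tone.
It is approached by step down from F4 and left by step down to D4.
Step in, step out in the same direction — a passing tone.

Passing tone.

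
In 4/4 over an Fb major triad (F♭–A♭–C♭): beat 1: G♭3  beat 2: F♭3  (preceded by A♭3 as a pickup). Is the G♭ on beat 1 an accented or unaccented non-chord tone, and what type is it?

The harmony at that moment is F♭ major triad (F♭, A♭, C♭); G♭3 is not a chord tone.
It is approached by step down from A♭3 and left by step down to F♭3.
Step in, step out in the same direction — a passing tone.
It falls on the downbeat, so it is accented.

Accented passing tone.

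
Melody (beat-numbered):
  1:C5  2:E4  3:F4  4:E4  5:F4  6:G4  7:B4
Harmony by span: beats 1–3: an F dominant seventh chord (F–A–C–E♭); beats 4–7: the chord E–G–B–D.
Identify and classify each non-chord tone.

The harmony at that moment is F dominant seventh chord (F, A, C, E♭); E4 is not a chord tone.
It is approached by leap down from C5 and left by step up to F4.
Leap in, step out — an appoggiatura.
The harmony at that moment is E minor seventh chord (E, G, B, D); F4 is not a chord tone.
It is approached by step up from E4 and left by step up to G4.
Step in, step out in the same direction — a passing tone.

E4 (beat 2) — appoggiatura; F4 (beat 5) — passing tone.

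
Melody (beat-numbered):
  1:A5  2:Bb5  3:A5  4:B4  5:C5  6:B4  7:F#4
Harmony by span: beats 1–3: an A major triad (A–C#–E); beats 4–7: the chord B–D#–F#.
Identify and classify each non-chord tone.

Bb5 (beat 2) — neighbor tone; C5 (beat 5) — neighbor tone.

The harmony at that moment is A major triad (A, C#, E); Bb5 is not a chord tone.
It is approached by step up from A5 and left by step down to A5.
Step away and step back to the same note — a neighbor tone (upper neighbor).
The harmony at that moment is B major triad (B, D#, F#); C5 is not a chord tone.
It is approached by step up from B4 and left by step down to B4.
Step away and step back to the same note — a neighbor tone (upper neighbor).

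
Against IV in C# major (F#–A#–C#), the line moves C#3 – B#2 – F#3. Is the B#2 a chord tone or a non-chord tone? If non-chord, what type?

The harmony at that moment is F# major triad (F#, A#, C#); B#2 is not a chord tone.
It is approached by step down from C#3 and left by leap up to F#3.
Step in, leap out — an escape tone.

Non-chord tone — an escape tone.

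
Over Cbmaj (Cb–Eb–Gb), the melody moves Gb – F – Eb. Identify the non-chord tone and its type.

The harmony at that moment is Cb major triad (Cb, Eb, Gb); F is not a chord tone.
It is approached by step down from Gb and left by step down to Eb.
Step in, step out in the same direction — a passing tone.

F is a passing tone.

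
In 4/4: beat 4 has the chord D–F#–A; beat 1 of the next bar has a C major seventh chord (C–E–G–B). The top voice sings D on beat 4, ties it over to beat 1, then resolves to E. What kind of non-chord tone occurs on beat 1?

Retardation.

The harmony at that moment is C major seventh chord (C, E, G, B); D is not a chord tone.
It is held over (the same pitch as the preceding D) and left by step up to E.
Held over from the previous chord and resolving up by step — a retardation.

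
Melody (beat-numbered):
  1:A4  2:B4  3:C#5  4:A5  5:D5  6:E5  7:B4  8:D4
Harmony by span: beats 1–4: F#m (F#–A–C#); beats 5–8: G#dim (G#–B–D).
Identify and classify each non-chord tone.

B4 (beat 2) — passing tone; E5 (beat 6) — escape tone.

The harmony at that moment is F# minor triad (F#, A, C#); B4 is not a chord tone.
It is approached by step up from A4 and left by step up to C#5.
Step in, step out in the same direction — a passing tone.
The harmony at that moment is G# diminished triad (G#, B, D); E5 is not a chord tone.
It is approached by step up from D5 and left by leap down to B4.
Step in, leap out — an escape tone.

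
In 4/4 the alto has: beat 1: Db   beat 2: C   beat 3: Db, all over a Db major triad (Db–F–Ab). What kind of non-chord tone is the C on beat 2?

Lower neighbor tone.

The harmony at that moment is Db major triad (Db, F, Ab); C is not a chord tone.
It is approached by step down from Db and left by step up to Db.
Step away and step back to the same note — a neighbor tone (lower neighbor).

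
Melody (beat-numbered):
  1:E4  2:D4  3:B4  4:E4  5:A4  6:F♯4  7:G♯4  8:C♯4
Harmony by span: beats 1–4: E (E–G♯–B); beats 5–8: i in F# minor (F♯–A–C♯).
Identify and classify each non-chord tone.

The harmony at that moment is E major triad (E, G♯, B); D4 is not a chord tone.
It is approached by step down from E4 and left by leap up to B4.
Step in, leap out — an escape tone.
The harmony at that moment is F♯ minor triad (F♯, A, C♯); G♯4 is not a chord tone.
It is approached by step up from F♯4 and left by leap down to C♯4.
Step in, leap out — an escape tone.

D4 (beat 2) — escape tone; G♯4 (beat 7) — escape tone.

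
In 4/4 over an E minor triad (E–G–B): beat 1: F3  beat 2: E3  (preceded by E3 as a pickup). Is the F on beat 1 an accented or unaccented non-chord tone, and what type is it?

The harmony at that moment is E minor triad (E, G, B); F3 is not a chord tone.
It is approached by step up from E3 and left by step down to E3.
Step away and step back to the same note — a neighbor tone (upper neighbor).
It falls on the downbeat, so it is accented.

Accented neighbor tone.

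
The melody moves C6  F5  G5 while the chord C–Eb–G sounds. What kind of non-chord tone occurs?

F5 is an appoggiatura.

The harmony at that moment is C minor triad (C, Eb, G); F5 is not a chord tone.
It is approached by leap down from C6 and left by step up to G5.
Leap in, step out — an appoggiatura.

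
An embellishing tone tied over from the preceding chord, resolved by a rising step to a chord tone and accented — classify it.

Retardation.

Approach: by preparation — the pitch is first a chord tone, then held (tied or repeated) while the harmony changes under it. Departure: up by step. Metric position: strong.
A prepared dissonance that resolves upward by step — a retardation. (The same figure resolving downward would be a suspension.)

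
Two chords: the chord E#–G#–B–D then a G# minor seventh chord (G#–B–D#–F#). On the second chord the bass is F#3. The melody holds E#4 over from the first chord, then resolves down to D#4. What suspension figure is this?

7–6 suspension.

At the second chord the bass is F#3. The suspended E#4 lies a seventh above the bass; after resolving down by step to D#4, the interval above the bass becomes a sixth.
Suspension figures are named by those two intervals: 7–6.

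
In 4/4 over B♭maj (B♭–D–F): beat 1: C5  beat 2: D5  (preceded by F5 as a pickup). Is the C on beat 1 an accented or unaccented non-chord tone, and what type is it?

Accented appoggiatura.

The harmony at that moment is B♭ major triad (B♭, D, F); C5 is not a chord tone.
It is approached by leap down from F5 and left by step up to D5.
Leap in, step out — an appoggiatura.
It falls on the downbeat, so it is accented.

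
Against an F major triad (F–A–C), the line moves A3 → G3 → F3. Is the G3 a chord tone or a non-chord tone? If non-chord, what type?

The harmony at that moment is F major triad (F, A, C); G3 is not a chord tone.
It is approached by step down from A3 and left by step down to F3.
Step in, step out in the same direction — a passing tone.

Non-chord tone — a passing tone.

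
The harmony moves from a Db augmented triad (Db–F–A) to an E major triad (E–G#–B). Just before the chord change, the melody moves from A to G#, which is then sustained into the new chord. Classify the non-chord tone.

The harmony at that moment is Db augmented triad (Db, F, A); G# is not a chord tone.
It is approached by step down from A and then sustained as the same pitch into the next harmony.
Arriving early and becoming a chord tone when the harmony changes — an anticipation.

G# is an anticipation.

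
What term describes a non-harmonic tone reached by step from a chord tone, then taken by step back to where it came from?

Neighbor tone.

Approach: by step. Departure: by step in the opposite direction, back to the starting pitch.
Stepwise on both sides but reversing to return to the same chord tone — a neighbor tone. (Had it continued onward in the same direction it would be a passing tone instead.)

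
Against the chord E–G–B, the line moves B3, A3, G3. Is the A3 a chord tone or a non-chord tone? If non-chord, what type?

Non-chord tone — a passing tone.

The harmony at that moment is E minor triad (E, G, B); A3 is not a chord tone.
It is approached by step down from B3 and left by step down to G3.
Step in, step out in the same direction — a passing tone.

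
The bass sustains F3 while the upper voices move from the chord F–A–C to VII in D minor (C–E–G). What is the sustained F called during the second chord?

Pedal tone (pedal point).

The harmony at that moment is C major triad (C, E, G); F3 is not a chord tone.
It is held over (the same pitch as the preceding F3) and then sustained as the same pitch into the next harmony.
Sustained through a change of harmony — a pedal tone.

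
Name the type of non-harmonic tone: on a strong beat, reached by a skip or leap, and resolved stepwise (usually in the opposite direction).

Approach: by leap. Departure: by step. Metric position: strong.
Leap in, step out, in a metrically strong position — an appoggiatura. (It is the mirror image of the escape tone, which steps in and leaps out from a weak position.)

Appoggiatura.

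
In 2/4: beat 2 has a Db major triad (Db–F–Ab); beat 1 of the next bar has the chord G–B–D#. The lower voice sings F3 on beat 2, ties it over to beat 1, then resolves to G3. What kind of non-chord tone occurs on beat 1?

The harmony at that moment is G augmented triad (G, B, D#); F3 is not a chord tone.
It is held over (the same pitch as the preceding F3) and left by step up to G3.
Held over from the previous chord and resolving up by step — a retardation.

Retardation.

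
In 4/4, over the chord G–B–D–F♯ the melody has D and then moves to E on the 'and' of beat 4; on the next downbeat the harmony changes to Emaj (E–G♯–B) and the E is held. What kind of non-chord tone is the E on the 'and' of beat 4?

The harmony at that moment is G major seventh chord (G, B, D, F♯); E is not a chord tone.
It is approached by step up from D and then sustained as the same pitch into the next harmony.
Arriving early and becoming a chord tone when the harmony changes — an anticipation.

Anticipation.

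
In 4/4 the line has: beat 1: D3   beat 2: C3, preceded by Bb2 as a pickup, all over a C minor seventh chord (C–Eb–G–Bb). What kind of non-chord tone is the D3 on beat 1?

Appoggiatura.

The harmony at that moment is C minor seventh chord (C, Eb, G, Bb); D3 is not a chord tone.
It is approached by leap up from Bb2 and left by step down to C3.
Leap in, step out, metrically accented — an appoggiatura.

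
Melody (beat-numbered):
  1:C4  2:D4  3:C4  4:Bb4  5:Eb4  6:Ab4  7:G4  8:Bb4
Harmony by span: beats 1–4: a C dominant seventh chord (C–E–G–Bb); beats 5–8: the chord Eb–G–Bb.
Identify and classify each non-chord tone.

The harmony at that moment is C dominant seventh chord (C, E, G, Bb); D4 is not a chord tone.
It is approached by step up from C4 and left by step down to C4.
Step away and step back to the same note — a neighbor tone (upper neighbor).
The harmony at that moment is Eb major triad (Eb, G, Bb); Ab4 is not a chord tone.
It is approached by leap up from Eb4 and left by step down to G4.
Leap in, step out — an appoggiatura.

D4 (beat 2) — neighbor tone; Ab4 (beat 6) — appoggiatura.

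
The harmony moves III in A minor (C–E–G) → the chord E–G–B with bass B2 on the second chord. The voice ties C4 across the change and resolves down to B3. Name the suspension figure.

At the second chord the bass is B2. The suspended C4 lies a ninth above the bass; after resolving down by step to B3, the interval above the bass becomes an octave.
Suspension figures are named by those two intervals: 9–8.

9–8 suspension.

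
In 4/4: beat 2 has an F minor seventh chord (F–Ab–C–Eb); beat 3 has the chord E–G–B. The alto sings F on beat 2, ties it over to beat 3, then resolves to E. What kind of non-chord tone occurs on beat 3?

The harmony at that moment is E minor triad (E, G, B); F is not a chord tone.
It is held over (the same pitch as the preceding F) and left by step down to E.
Held over from the previous chord and resolving down by step — a suspension.

Suspension.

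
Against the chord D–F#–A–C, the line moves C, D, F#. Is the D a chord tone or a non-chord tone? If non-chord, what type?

D dominant seventh chord contains D, F#, A, C; D is the root, so it is a chord tone.

Chord tone (the root of D dominant seventh chord).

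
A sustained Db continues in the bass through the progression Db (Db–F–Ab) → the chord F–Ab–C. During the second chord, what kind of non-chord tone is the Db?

The harmony at that moment is F minor triad (F, Ab, C); Db is not a chord tone.
It is held over (the same pitch as the preceding Db) and then sustained as the same pitch into the next harmony.
Sustained through a change of harmony — a pedal tone.

Pedal tone (pedal point).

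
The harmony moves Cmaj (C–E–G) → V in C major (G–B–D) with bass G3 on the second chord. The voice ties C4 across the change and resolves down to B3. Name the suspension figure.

4–3 suspension.

At the second chord the bass is G3. The suspended C4 lies a fourth above the bass; after resolving down by step to B3, the interval above the bass becomes a third.
Suspension figures are named by those two intervals: 4–3.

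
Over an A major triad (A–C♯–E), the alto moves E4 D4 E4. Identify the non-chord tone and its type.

D4 is a neighbor tone.

The harmony at that moment is A major triad (A, C♯, E); D4 is not a chord tone.
It is approached by step down from E4 and left by step up to E4.
Step away and step back to the same note — a neighbor tone (lower neighbor).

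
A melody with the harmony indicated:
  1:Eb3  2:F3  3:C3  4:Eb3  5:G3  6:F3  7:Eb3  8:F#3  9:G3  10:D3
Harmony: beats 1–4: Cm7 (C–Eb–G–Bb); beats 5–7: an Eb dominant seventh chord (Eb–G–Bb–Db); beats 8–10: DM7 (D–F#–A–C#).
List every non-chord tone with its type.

The harmony at that moment is C minor seventh chord (C, Eb, G, Bb); F3 is not a chord tone.
It is approached by step up from Eb3 and left by leap down to C3.
Step in, leap out — an escape tone.
The harmony at that moment is Eb dominant seventh chord (Eb, G, Bb, Db); F3 is not a chord tone.
It is approached by step down from G3 and left by step down to Eb3.
Step in, step out in the same direction — a passing tone.
The harmony at that moment is D major seventh chord (D, F#, A, C#); G3 is not a chord tone.
It is approached by step up from F#3 and left by leap down to D3.
Step in, leap out — an escape tone.

F3 (beat 2) — escape tone; F3 (beat 6) — passing tone; G3 (beat 9) — escape tone.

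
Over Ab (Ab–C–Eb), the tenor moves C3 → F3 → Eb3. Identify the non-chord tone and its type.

The harmony at that moment is Ab major triad (Ab, C, Eb); F3 is not a chord tone.
It is approached by leap up from C3 and left by step down to Eb3.
Leap in, step out — an appoggiatura.

F3 is an appoggiatura.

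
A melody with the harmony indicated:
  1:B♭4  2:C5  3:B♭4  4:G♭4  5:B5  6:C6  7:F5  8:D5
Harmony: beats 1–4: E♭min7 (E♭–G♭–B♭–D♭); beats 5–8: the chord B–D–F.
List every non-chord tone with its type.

The harmony at that moment is E♭ minor seventh chord (E♭, G♭, B♭, D♭); C5 is not a chord tone.
It is approached by step up from B♭4 and left by step down to B♭4.
Step away and step back to the same note — a neighbor tone (upper neighbor).
The harmony at that moment is B diminished triad (B, D, F); C6 is not a chord tone.
It is approached by step up from B5 and left by leap down to F5.
Step in, leap out — an escape tone.

C5 (beat 2) — neighbor tone; C6 (beat 6) — escape tone.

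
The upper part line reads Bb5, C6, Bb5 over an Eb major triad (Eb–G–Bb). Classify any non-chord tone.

The harmony at that moment is Eb major triad (Eb, G, Bb); C6 is not a chord tone.
It is approached by step up from Bb5 and left by step down to Bb5.
Step away and step back to the same note — a neighbor tone (upper neighbor).

C6 is a neighbor tone.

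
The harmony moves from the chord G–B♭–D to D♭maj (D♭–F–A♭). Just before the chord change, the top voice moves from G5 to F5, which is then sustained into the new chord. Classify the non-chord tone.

The harmony at that moment is G minor triad (G, B♭, D); F5 is not a chord tone.
It is approached by step down from G5 and then sustained as the same pitch into the next harmony.
Arriving early and becoming a chord tone when the harmony changes — an anticipation.

F5 is an anticipation.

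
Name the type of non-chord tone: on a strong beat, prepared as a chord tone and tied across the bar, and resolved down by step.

Approach: by preparation — the pitch is first a chord tone, then held (tied or repeated) while the harmony changes under it. Departure: down by step. Metric position: strong.
A prepared dissonance that resolves downward by step — a suspension. (The same figure resolving upward would be a retardation.)

Suspension.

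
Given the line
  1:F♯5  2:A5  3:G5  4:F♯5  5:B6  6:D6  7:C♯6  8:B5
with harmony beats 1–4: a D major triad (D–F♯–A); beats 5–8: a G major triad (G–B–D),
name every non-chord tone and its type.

G5 (beat 3) — passing tone; C♯6 (beat 7) — passing tone.

The harmony at that moment is D major triad (D, F♯, A); G5 is not a chord tone.
It is approached by step down from A5 and left by step down to F♯5.
Step in, step out in the same direction — a passing tone.
The harmony at that moment is G major triad (G, B, D); C♯6 is not a chord tone.
It is approached by step down from D6 and left by step down to B5.
Step in, step out in the same direction — a passing tone.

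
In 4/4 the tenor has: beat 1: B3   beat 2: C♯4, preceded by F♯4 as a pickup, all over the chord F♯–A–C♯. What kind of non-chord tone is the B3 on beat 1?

Appoggiatura.

The harmony at that moment is F♯ minor triad (F♯, A, C♯); B3 is not a chord tone.
It is approached by leap down from F♯4 and left by step up to C♯4.
Leap in, step out, metrically accented — an appoggiatura.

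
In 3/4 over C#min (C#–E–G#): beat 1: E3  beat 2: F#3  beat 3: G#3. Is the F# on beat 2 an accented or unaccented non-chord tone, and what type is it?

Unaccented passing tone.

The harmony at that moment is C# minor triad (C#, E, G#); F#3 is not a chord tone.
It is approached by step up from E3 and left by step up to G#3.
Step in, step out in the same direction — a passing tone.
It falls on a weak beat, so it is unaccented.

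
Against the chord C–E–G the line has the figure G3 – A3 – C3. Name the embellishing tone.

The harmony at that moment is C major triad (C, E, G); A3 is not a chord tone.
It is approached by step up from G3 and left by leap down to C3.
Step in, leap out — an escape tone.

A3 is an escape tone.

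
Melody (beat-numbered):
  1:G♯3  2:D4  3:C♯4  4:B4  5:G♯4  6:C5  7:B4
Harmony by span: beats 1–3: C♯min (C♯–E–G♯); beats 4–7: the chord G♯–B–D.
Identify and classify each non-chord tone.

The harmony at that moment is C♯ minor triad (C♯, E, G♯); D4 is not a chord tone.
It is approached by leap up from G♯3 and left by step down to C♯4.
Leap in, step out — an appoggiatura.
The harmony at that moment is G♯ diminished triad (G♯, B, D); C5 is not a chord tone.
It is approached by leap up from G♯4 and left by step down to B4.
Leap in, step out — an appoggiatura.

D4 (beat 2) — appoggiatura; C5 (beat 6) — appoggiatura.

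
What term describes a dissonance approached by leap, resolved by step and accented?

Appoggiatura.

Approach: by leap. Departure: by step. Metric position: strong.
Leap in, step out, in a metrically strong position — an appoggiatura. (It is the mirror image of the escape tone, which steps in and leaps out from a weak position.)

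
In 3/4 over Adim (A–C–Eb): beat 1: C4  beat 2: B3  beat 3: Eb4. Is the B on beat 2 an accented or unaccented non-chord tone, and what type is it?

Unaccented escape tone.

The harmony at that moment is A diminished triad (A, C, Eb); B3 is not a chord tone.
It is approached by step down from C4 and left by leap up to Eb4.
Step in, leap out — an escape tone.
It falls on a weak beat, so it is unaccented.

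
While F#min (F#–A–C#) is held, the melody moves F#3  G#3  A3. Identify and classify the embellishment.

The harmony at that moment is F# minor triad (F#, A, C#); G#3 is not a chord tone.
It is approached by step up from F#3 and left by step up to A3.
Step in, step out in the same direction — a passing tone.

G#3 is a passing tone.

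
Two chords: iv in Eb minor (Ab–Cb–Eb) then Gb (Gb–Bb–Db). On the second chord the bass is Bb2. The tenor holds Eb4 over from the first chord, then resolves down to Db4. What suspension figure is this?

4–3 suspension.

At the second chord the bass is Bb2. The suspended Eb4 lies a fourth above the bass; after resolving down by step to Db4, the interval above the bass becomes a third.
Suspension figures are named by those two intervals: 4–3.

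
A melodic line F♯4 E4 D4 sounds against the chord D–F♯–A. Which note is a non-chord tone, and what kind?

The harmony at that moment is D major triad (D, F♯, A); E4 is not a chord tone.
It is approached by step down from F♯4 and left by step down to D4.
Step in, step out in the same direction — a passing tone.

E4 is a passing tone.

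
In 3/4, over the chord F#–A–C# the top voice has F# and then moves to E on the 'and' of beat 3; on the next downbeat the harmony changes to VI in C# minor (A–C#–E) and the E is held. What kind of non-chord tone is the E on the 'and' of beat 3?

Anticipation.

The harmony at that moment is F# minor triad (F#, A, C#); E is not a chord tone.
It is approached by step down from F# and then sustained as the same pitch into the next harmony.
Arriving early and becoming a chord tone when the harmony changes — an anticipation.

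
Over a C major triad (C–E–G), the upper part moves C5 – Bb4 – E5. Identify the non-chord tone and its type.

The harmony at that moment is C major triad (C, E, G); Bb4 is not a chord tone.
It is approached by step down from C5 and left by leap up to E5.
Step in, leap out — an escape tone.

Bb4 is an escape tone.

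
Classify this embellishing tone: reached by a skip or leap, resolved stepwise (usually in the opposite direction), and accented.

Approach: by leap. Departure: by step. Metric position: strong.
Leap in, step out, in a metrically strong position — an appoggiatura. (It is the mirror image of the escape tone, which steps in and leaps out from a weak position.)

Appoggiatura.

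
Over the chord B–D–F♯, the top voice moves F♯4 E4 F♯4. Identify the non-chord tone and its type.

E4 is a neighbor tone.

The harmony at that moment is B minor triad (B, D, F♯); E4 is not a chord tone.
It is approached by step down from F♯4 and left by step up to F♯4.
Step away and step back to the same note — a neighbor tone (lower neighbor).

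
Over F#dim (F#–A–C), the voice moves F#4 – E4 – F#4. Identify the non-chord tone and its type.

The harmony at that moment is F# diminished triad (F#, A, C); E4 is not a chord tone.
It is approached by step down from F#4 and left by step up to F#4.
Step away and step back to the same note — a neighbor tone (lower neighbor).

E4 is a neighbor tone.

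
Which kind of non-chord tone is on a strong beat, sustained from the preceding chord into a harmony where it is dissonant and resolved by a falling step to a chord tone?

Approach: by preparation — the pitch is first a chord tone, then held (tied or repeated) while the harmony changes under it. Departure: down by step. Metric position: strong.
A prepared dissonance that resolves downward by step — a suspension. (The same figure resolving upward would be a retardation.)

Suspension.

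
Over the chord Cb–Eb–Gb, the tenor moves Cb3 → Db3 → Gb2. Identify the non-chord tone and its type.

Db3 is an escape tone.

The harmony at that moment is Cb major triad (Cb, Eb, Gb); Db3 is not a chord tone.
It is approached by step up from Cb3 and left by leap down to Gb2.
Step in, leap out — an escape tone.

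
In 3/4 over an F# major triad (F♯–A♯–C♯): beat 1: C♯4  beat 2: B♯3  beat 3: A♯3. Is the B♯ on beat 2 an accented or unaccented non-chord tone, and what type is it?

The harmony at that moment is F♯ major triad (F♯, A♯, C♯); B♯3 is not a chord tone.
It is approached by step down from C♯4 and left by step down to A♯3.
Step in, step out in the same direction — a passing tone.
It falls on a weak beat, so it is unaccented.

Unaccented passing tone.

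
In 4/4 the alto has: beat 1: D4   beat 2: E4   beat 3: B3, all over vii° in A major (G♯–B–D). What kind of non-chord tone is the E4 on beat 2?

The harmony at that moment is G♯ diminished triad (G♯, B, D); E4 is not a chord tone.
It is approached by step up from D4 and left by leap down to B3.
Step in, leap out, on a weak beat — an escape tone.

Escape tone.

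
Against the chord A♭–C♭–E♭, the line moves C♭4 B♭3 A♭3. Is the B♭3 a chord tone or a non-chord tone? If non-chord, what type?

Non-chord tone — a passing tone.

The harmony at that moment is A♭ minor triad (A♭, C♭, E♭); B♭3 is not a chord tone.
It is approached by step down from C♭4 and left by step down to A♭3.
Step in, step out in the same direction — a passing tone.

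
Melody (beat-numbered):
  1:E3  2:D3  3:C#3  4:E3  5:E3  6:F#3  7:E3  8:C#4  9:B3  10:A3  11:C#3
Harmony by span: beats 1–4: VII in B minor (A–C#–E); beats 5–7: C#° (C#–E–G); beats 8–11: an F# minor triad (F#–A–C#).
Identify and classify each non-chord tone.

The harmony at that moment is A major triad (A, C#, E); D3 is not a chord tone.
It is approached by step down from E3 and left by step down to C#3.
Step in, step out in the same direction — a passing tone.
The harmony at that moment is C# diminished triad (C#, E, G); F#3 is not a chord tone.
It is approached by step up from E3 and left by step down to E3.
Step away and step back to the same note — a neighbor tone (upper neighbor).
The harmony at that moment is F# minor triad (F#, A, C#); B3 is not a chord tone.
It is approached by step down from C#4 and left by step down to A3.
Step in, step out in the same direction — a passing tone.

D3 (beat 2) — passing tone; F#3 (beat 6) — neighbor tone; B3 (beat 9) — passing tone.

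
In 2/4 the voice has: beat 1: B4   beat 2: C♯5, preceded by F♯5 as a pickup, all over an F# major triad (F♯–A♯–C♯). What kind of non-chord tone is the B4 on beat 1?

The harmony at that moment is F♯ major triad (F♯, A♯, C♯); B4 is not a chord tone.
It is approached by leap down from F♯5 and left by step up to C♯5.
Leap in, step out, metrically accented — an appoggiatura.

Appoggiatura.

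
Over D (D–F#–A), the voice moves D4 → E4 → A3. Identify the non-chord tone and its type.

The harmony at that moment is D major triad (D, F#, A); E4 is not a chord tone.
It is approached by step up from D4 and left by leap down to A3.
Step in, leap out — an escape tone.

E4 is an escape tone.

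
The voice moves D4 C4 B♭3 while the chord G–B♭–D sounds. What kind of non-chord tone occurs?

C4 is a passing tone.

The harmony at that moment is G minor triad (G, B♭, D); C4 is not a chord tone.
It is approached by step down from D4 and left by step down to B♭3.
Step in, step out in the same direction — a passing tone.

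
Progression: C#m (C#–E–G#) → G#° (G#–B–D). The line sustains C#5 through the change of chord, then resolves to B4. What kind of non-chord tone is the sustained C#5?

C#5 is a suspension.

The harmony at that moment is G# diminished triad (G#, B, D); C#5 is not a chord tone.
It is held over (the same pitch as the preceding C#5) and left by step down to B4.
Held over from the previous chord and resolving down by step — a suspension.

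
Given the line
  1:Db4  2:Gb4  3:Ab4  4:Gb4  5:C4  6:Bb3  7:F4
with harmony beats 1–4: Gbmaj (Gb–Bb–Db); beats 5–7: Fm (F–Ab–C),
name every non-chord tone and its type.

Ab4 (beat 3) — neighbor tone; Bb3 (beat 6) — escape tone.

The harmony at that moment is Gb major triad (Gb, Bb, Db); Ab4 is not a chord tone.
It is approached by step up from Gb4 and left by step down to Gb4.
Step away and step back to the same note — a neighbor tone (upper neighbor).
The harmony at that moment is F minor triad (F, Ab, C); Bb3 is not a chord tone.
It is approached by step down from C4 and left by leap up to F4.
Step in, leap out — an escape tone.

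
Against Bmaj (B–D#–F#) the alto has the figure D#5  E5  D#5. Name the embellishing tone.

E5 is a neighbor tone.

The harmony at that moment is B major triad (B, D#, F#); E5 is not a chord tone.
It is approached by step up from D#5 and left by step down to D#5.
Step away and step back to the same note — a neighbor tone (upper neighbor).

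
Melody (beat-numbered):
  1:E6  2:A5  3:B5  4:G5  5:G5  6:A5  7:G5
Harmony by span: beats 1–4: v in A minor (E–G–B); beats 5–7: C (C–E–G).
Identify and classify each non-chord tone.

A5 (beat 2) — appoggiatura; A5 (beat 6) — neighbor tone.

The harmony at that moment is E minor triad (E, G, B); A5 is not a chord tone.
It is approached by leap down from E6 and left by step up to B5.
Leap in, step out — an appoggiatura.
The harmony at that moment is C major triad (C, E, G); A5 is not a chord tone.
It is approached by step up from G5 and left by step down to G5.
Step away and step back to the same note — a neighbor tone (upper neighbor).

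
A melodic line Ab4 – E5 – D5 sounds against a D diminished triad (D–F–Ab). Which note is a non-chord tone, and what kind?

E5 is an appoggiatura.

The harmony at that moment is D diminished triad (D, F, Ab); E5 is not a chord tone.
It is approached by leap up from Ab4 and left by step down to D5.
Leap in, step out — an appoggiatura.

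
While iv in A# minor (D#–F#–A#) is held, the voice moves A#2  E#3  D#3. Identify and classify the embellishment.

The harmony at that moment is D# minor triad (D#, F#, A#); E#3 is not a chord tone.
It is approached by leap up from A#2 and left by step down to D#3.
Leap in, step out — an appoggiatura.

E#3 is an appoggiatura.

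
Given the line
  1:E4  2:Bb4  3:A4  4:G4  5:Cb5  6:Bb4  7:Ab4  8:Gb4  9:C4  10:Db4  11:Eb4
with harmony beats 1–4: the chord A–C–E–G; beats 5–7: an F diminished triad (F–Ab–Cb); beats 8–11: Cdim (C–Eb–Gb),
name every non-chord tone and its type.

The harmony at that moment is A minor seventh chord (A, C, E, G); Bb4 is not a chord tone.
It is approached by leap up from E4 and left by step down to A4.
Leap in, step out — an appoggiatura.
The harmony at that moment is F diminished triad (F, Ab, Cb); Bb4 is not a chord tone.
It is approached by step down from Cb5 and left by step down to Ab4.
Step in, step out in the same direction — a passing tone.
The harmony at that moment is C diminished triad (C, Eb, Gb); Db4 is not a chord tone.
It is approached by step up from C4 and left by step up to Eb4.
Step in, step out in the same direction — a passing tone.

Bb4 (beat 2) — appoggiatura; Bb4 (beat 6) — passing tone; Db4 (beat 10) — passing tone.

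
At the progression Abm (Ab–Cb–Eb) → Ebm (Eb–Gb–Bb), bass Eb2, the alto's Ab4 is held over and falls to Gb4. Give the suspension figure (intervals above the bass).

4–3 suspension.

At the second chord the bass is Eb2. The suspended Ab4 lies a fourth above the bass; after resolving down by step to Gb4, the interval above the bass becomes a third.
Suspension figures are named by those two intervals: 4–3.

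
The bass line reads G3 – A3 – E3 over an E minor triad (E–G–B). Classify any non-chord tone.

A3 is an escape tone.

The harmony at that moment is E minor triad (E, G, B); A3 is not a chord tone.
It is approached by step up from G3 and left by leap down to E3.
Step in, leap out — an escape tone.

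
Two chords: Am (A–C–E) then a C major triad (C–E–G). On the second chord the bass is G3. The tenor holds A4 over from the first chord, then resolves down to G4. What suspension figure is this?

9–8 suspension.

At the second chord the bass is G3. The suspended A4 lies a ninth above the bass; after resolving down by step to G4, the interval above the bass becomes an octave.
Suspension figures are named by those two intervals: 9–8.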